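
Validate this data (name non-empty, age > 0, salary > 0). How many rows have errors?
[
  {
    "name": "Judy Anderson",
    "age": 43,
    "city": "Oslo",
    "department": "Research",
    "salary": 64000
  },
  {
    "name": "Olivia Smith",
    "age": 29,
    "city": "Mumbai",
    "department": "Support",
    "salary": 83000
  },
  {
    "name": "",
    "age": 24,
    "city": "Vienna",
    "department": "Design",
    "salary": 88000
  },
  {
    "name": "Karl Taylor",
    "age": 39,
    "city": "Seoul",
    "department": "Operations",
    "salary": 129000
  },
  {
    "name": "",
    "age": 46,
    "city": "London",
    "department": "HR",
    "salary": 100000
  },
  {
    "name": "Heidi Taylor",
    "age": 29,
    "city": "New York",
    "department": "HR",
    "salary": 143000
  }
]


Validating 6 records:
Rules: name non-empty, age > 0, salary > 0

  Row 1 (Judy Anderson): OK
  Row 2 (Olivia Smith): OK
  Row 3 (???): empty name
  Row 4 (Karl Taylor): OK
  Row 5 (???): empty name
  Row 6 (Heidi Taylor): OK

Total errors: 2

2 errors


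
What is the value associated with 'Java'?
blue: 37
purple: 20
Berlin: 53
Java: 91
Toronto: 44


Looking up key 'Java'
Value: 91

91


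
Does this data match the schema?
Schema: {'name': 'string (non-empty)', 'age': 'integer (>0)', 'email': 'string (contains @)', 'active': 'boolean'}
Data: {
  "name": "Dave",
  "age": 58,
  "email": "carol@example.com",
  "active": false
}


Validating each field against schema:
  name: OK (non-empty string)
  age: OK (positive integer)
  email: OK (string with @)
  active: OK (boolean)

Result: VALID

VALID


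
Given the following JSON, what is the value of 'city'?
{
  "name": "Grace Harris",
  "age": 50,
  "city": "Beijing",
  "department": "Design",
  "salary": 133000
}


Looking up field 'city'
Value: Beijing

Beijing


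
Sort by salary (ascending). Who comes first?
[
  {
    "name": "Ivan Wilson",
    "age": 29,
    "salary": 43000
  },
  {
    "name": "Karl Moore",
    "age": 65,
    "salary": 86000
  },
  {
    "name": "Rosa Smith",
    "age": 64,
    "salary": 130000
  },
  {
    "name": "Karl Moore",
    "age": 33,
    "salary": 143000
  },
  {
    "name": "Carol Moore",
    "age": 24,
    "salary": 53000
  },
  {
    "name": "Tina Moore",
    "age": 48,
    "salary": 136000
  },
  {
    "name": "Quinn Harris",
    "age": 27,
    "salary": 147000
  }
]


Sort by: salary (ascending)

Sorted order:
  1. Ivan Wilson (salary = 43000)
  2. Carol Moore (salary = 53000)
  3. Karl Moore (salary = 86000)
  4. Rosa Smith (salary = 130000)
  5. Tina Moore (salary = 136000)
  6. Karl Moore (salary = 143000)
  7. Quinn Harris (salary = 147000)

First: Ivan Wilson

Ivan Wilson


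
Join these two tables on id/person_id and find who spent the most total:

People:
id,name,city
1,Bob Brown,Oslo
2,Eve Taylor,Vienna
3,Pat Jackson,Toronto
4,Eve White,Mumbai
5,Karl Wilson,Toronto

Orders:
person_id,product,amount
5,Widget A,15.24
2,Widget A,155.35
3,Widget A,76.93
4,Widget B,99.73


Join on: people.id = orders.person_id

Joined rows:
  Karl Wilson (Toronto) bought Widget A for $15.24
  Eve Taylor (Vienna) bought Widget A for $155.35
  Pat Jackson (Toronto) bought Widget A for $76.93
  Eve White (Mumbai) bought Widget B for $99.73

Total per person:
  Eve Taylor: $155.35
  Eve White: $99.73
  Pat Jackson: $76.93
  Karl Wilson: $15.24

Top spender: Eve Taylor ($155.35)

Eve Taylor ($155.35)


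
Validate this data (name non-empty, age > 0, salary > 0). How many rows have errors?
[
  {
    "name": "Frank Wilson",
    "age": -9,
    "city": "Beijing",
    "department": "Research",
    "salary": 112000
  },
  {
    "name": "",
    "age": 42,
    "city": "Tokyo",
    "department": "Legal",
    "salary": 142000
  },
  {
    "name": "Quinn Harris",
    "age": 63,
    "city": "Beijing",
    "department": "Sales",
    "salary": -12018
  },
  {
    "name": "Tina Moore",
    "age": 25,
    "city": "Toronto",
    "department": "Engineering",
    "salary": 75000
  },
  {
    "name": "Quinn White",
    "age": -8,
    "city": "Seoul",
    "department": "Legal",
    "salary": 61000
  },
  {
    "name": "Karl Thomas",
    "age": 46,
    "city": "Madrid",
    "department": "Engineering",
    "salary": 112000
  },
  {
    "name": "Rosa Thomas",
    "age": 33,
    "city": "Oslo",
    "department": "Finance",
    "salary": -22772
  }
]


Validating 7 records:
Rules: name non-empty, age > 0, salary > 0

  Row 1 (Frank Wilson): negative age: -9
  Row 2 (???): empty name
  Row 3 (Quinn Harris): negative salary: -12018
  Row 4 (Tina Moore): OK
  Row 5 (Quinn White): negative age: -8
  Row 6 (Karl Thomas): OK
  Row 7 (Rosa Thomas): negative salary: -22772

Total errors: 5

5 errors


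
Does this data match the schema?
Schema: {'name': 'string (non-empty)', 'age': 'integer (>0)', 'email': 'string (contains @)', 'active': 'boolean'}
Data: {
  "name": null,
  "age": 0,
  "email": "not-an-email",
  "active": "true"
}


Validating each field against schema:
  name: FAIL (null is not a string)
  age: FAIL (0 is not > 0)
  email: FAIL ("not-an-email" does not contain @)
  active: FAIL ("true" is not a boolean)

Result: INVALID (4 errors: name, age, email, active)

INVALID (4 errors: name, age, email, active)


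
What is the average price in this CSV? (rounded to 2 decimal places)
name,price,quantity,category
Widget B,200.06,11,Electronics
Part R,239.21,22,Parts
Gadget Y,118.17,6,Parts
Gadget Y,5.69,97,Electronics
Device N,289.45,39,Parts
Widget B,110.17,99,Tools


Computing average price:
Values: [200.06, 239.21, 118.17, 5.69, 289.45, 110.17]
Sum = 962.75
Count = 6
Average = 962.75/6 ≈ 160.46 (rounded to 2 decimal places)

160.46


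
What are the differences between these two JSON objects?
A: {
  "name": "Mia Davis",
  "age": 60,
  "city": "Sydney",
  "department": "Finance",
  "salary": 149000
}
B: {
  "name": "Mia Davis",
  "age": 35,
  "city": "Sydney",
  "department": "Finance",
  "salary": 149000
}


Comparing each field (in key order):
  name: same
  age: DIFFERENT
  city: same
  department: same
  salary: same
Differences:
  age: 60 -> 35

1 field(s) changed

1 change: age


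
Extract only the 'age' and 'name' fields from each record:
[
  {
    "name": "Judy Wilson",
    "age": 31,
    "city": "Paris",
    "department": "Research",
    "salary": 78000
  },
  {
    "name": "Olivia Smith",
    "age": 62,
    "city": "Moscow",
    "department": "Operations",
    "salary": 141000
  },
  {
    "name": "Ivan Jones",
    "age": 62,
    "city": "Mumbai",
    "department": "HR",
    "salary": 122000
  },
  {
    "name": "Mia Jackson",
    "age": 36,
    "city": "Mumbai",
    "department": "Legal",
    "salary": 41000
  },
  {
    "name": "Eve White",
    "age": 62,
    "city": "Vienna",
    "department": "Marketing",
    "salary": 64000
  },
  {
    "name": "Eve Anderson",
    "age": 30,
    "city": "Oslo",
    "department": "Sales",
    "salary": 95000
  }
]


Original: 6 records with fields: name, age, city, department, salary
Keep: ['age', 'name']
Drop: ['city', 'department', 'salary']
Result: 6 records, 2 fields each

[
  {
    "age": 31,
    "name": "Judy Wilson"
  },
  {
    "age": 62,
    "name": "Olivia Smith"
  },
  {
    "age": 62,
    "name": "Ivan Jones"
  },
  {
    "age": 36,
    "name": "Mia Jackson"
  },
  {
    "age": 62,
    "name": "Eve White"
  },
  {
    "age": 30,
    "name": "Eve Anderson"
  }
]


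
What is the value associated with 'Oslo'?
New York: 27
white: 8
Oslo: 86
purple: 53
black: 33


Looking up key 'Oslo'
Value: 86

86


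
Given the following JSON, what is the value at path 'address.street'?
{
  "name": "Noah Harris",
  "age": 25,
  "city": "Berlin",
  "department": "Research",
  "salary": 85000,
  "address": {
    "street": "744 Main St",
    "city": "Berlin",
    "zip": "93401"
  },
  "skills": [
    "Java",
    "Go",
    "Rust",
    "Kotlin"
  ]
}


Query: address.street
Path: address -> street
Value: 744 Main St

744 Main St


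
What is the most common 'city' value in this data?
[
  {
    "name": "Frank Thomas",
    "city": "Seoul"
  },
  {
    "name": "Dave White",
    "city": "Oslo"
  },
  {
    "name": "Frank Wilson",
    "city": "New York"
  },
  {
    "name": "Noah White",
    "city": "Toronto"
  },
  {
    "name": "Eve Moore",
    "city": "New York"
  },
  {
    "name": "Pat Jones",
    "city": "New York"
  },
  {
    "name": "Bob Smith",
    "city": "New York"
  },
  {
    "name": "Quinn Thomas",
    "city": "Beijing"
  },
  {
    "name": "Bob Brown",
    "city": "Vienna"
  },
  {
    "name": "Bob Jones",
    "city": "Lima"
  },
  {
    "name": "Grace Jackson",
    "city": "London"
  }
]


Counting 'city' values across 11 records:

  New York: 4 ####
  Seoul: 1 #
  Oslo: 1 #
  Toronto: 1 #
  Beijing: 1 #
  Vienna: 1 #
  Lima: 1 #
  London: 1 #

Most common: New York (4 times)

New York (4 times)


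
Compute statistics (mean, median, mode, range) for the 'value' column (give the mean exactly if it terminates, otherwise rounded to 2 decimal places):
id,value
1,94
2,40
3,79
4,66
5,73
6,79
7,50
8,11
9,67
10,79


Data: [94, 40, 79, 66, 73, 79, 50, 11, 67, 79]
Count: 10
Sum: 638
Mean: 638/10 = 63.8
Sorted: [11, 40, 50, 66, 67, 73, 79, 79, 79, 94]
Median: 70.0
Mode: 79 (3 times)
Range: 94 - 11 = 83
Min: 11, Max: 94

mean=63.8, median=70.0, mode=79, range=83


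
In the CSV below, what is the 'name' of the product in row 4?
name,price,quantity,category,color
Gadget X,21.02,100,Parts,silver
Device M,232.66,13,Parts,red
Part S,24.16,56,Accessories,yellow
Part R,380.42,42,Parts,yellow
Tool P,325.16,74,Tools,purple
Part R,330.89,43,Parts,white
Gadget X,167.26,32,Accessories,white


Query: Row 4 ('Part R'), column 'name'
Value: Part R

Part R


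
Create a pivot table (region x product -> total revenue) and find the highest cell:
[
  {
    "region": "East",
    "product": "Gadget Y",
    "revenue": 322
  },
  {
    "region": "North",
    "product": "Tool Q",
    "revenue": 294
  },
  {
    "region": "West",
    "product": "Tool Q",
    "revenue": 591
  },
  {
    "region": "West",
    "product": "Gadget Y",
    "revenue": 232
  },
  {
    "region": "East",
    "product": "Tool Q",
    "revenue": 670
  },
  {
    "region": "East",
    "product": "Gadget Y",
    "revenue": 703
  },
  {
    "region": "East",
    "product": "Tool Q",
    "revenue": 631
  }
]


Pivot: region (rows) x product (columns) -> total revenue

     Gadget Y      Tool Q      
East          1025          1301  
North            0           294  
West           232           591  

Highest: East / Tool Q = $1301

East / Tool Q = $1301


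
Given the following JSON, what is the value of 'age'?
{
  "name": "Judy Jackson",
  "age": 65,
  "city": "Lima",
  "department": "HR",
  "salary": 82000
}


Looking up field 'age'
Value: 65

65


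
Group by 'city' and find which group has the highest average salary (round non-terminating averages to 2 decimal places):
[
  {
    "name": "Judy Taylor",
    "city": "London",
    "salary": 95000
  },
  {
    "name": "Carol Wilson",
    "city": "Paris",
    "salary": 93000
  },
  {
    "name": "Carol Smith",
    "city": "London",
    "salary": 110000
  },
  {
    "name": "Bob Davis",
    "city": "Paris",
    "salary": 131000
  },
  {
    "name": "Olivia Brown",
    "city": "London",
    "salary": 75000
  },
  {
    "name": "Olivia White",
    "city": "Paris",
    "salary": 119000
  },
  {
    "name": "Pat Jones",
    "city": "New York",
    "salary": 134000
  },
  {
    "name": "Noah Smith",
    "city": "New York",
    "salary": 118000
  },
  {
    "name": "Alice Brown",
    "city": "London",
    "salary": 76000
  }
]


Group by: city

Groups:
  London: 4 people, avg salary = 356000/4 = $89000
  New York: 2 people, avg salary = 252000/2 = $126000
  Paris: 3 people, avg salary = 343000/3 ≈ $114333.33

Highest average salary: New York ($126000)

New York ($126000)


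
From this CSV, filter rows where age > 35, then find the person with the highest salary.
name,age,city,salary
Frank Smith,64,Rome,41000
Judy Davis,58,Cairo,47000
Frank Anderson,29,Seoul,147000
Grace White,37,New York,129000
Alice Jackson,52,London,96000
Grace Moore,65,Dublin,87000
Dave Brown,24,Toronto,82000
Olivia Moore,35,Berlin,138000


Filter: age > 35
Sort by: salary (descending)

Filtered records (5):
  Grace White, age 37, salary $129000
  Alice Jackson, age 52, salary $96000
  Grace Moore, age 65, salary $87000
  Judy Davis, age 58, salary $47000
  Frank Smith, age 64, salary $41000

Highest salary: Grace White ($129000)

Grace White


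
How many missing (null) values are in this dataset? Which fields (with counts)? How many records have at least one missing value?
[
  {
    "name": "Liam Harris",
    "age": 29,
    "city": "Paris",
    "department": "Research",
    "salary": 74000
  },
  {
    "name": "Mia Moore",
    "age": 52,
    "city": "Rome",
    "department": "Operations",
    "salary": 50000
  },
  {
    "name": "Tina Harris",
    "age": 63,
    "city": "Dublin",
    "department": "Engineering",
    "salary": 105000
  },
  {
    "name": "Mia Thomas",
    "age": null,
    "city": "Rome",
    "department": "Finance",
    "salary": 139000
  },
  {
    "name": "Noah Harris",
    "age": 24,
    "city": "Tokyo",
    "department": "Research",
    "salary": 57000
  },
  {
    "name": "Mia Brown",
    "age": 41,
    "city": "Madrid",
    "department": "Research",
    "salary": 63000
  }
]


Checking for missing (null) values in 6 records:

  Liam Harris: complete
  Mia Moore: complete
  Tina Harris: complete
  Mia Thomas: age
  Noah Harris: complete
  Mia Brown: complete

Per field:
  name: 0 missing
  age: 1 missing
  city: 0 missing
  department: 0 missing
  salary: 0 missing

Total missing values: 1
Records with any missing: 1

1 missing values (age: 1); 1 incomplete records


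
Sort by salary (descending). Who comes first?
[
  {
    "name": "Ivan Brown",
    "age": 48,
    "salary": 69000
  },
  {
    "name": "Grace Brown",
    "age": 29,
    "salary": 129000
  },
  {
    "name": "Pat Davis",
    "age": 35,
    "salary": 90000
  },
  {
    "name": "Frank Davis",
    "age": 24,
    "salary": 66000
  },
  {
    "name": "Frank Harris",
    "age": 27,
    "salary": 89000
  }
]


Sort by: salary (descending)

Sorted order:
  1. Grace Brown (salary = 129000)
  2. Pat Davis (salary = 90000)
  3. Frank Harris (salary = 89000)
  4. Ivan Brown (salary = 69000)
  5. Frank Davis (salary = 66000)

First: Grace Brown

Grace Brown


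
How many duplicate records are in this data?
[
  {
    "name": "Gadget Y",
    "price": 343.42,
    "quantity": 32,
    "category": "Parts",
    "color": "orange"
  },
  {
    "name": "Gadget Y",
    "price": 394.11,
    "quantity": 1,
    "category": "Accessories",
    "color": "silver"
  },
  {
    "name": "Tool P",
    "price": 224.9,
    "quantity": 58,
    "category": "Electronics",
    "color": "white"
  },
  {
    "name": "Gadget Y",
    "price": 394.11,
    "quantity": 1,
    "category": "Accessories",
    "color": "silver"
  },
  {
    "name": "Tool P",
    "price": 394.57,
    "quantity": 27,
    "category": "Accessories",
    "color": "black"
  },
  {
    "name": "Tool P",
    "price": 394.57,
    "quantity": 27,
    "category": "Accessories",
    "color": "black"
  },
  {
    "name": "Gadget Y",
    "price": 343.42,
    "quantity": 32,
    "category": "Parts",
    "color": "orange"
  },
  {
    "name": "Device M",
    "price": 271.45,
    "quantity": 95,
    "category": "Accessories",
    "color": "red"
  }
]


Checking 8 records for duplicates:

  Row 1: Gadget Y ($343.42, qty 32)
  Row 2: Gadget Y ($394.11, qty 1)
  Row 3: Tool P ($224.9, qty 58)
  Row 4: Gadget Y ($394.11, qty 1) <-- DUPLICATE
  Row 5: Tool P ($394.57, qty 27)
  Row 6: Tool P ($394.57, qty 27) <-- DUPLICATE
  Row 7: Gadget Y ($343.42, qty 32) <-- DUPLICATE
  Row 8: Device M ($271.45, qty 95)

Duplicates found: 3
Unique records: 5

3 duplicates, 5 unique


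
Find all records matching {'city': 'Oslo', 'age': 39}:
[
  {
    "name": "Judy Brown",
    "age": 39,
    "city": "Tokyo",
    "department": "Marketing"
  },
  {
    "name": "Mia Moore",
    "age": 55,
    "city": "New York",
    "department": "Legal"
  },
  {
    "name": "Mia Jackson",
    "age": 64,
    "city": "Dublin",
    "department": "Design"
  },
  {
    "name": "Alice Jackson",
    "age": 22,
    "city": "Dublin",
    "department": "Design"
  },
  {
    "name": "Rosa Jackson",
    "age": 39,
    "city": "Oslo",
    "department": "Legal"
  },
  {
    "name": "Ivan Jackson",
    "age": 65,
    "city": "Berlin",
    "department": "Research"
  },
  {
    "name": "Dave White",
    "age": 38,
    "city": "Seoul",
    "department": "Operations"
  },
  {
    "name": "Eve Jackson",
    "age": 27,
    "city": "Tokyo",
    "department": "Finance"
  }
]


Search criteria: {'city': 'Oslo', 'age': 39}

Checking 8 records:
  Judy Brown: {city: Tokyo, age: 39}
  Mia Moore: {city: New York, age: 55}
  Mia Jackson: {city: Dublin, age: 64}
  Alice Jackson: {city: Dublin, age: 22}
  Rosa Jackson: {city: Oslo, age: 39} <-- MATCH
  Ivan Jackson: {city: Berlin, age: 65}
  Dave White: {city: Seoul, age: 38}
  Eve Jackson: {city: Tokyo, age: 27}

Matches: ["Rosa Jackson"]

["Rosa Jackson"]


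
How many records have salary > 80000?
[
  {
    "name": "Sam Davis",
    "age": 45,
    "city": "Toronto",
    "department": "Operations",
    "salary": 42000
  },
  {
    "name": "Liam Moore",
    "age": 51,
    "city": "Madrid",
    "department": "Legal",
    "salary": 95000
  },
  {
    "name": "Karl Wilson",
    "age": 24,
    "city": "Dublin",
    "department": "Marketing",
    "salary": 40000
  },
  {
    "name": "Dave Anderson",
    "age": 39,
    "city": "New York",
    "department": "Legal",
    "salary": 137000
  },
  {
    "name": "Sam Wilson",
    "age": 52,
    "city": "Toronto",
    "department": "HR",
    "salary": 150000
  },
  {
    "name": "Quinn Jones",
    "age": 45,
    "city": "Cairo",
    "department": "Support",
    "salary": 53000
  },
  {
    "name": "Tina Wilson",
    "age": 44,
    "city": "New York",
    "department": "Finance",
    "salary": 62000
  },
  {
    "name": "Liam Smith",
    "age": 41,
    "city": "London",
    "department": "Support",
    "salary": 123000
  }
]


Data: 8 records
Condition: salary > 80000

Checking each record:
  Sam Davis: 42000
  Liam Moore: 95000 MATCH
  Karl Wilson: 40000
  Dave Anderson: 137000 MATCH
  Sam Wilson: 150000 MATCH
  Quinn Jones: 53000
  Tina Wilson: 62000
  Liam Smith: 123000 MATCH

Count: 4

4


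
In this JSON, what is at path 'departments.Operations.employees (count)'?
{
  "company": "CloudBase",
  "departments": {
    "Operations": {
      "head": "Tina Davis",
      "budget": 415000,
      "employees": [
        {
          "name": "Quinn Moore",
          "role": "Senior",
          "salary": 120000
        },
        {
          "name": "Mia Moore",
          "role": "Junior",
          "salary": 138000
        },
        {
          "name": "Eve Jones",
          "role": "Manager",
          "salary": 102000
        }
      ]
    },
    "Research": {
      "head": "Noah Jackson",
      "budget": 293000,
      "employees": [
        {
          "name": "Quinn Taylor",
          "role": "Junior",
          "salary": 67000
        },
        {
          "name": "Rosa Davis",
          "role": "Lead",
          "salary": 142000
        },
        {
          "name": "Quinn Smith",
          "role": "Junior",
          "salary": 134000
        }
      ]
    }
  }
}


Path: departments.Operations.employees (count)

Navigate:
  -> departments
  -> Operations
  -> employees (array, length 3)

3


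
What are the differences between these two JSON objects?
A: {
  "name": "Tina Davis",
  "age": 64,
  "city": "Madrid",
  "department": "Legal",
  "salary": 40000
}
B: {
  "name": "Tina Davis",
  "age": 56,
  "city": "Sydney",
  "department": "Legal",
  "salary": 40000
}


Comparing each field (in key order):
  name: same
  age: DIFFERENT
  city: DIFFERENT
  department: same
  salary: same
Differences:
  age: 64 -> 56
  city: Madrid -> Sydney

2 field(s) changed

2 changes: age, city


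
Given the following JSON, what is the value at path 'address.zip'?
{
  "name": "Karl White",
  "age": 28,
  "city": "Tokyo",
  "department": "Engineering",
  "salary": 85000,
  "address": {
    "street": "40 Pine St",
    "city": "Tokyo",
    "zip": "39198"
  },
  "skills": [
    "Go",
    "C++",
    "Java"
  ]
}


Query: address.zip
Path: address -> zip
Value: 39198

39198


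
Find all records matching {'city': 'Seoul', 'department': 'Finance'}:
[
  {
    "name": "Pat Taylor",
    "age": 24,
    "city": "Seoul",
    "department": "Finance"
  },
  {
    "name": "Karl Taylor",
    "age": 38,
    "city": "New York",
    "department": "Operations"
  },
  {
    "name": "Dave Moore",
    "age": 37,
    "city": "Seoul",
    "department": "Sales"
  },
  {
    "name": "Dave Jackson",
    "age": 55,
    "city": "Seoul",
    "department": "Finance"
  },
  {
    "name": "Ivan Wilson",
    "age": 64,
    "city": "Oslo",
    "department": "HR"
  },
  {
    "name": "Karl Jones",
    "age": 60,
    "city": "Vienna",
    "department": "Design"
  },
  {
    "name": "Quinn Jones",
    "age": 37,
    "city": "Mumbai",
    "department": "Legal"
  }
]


Search criteria: {'city': 'Seoul', 'department': 'Finance'}

Checking 7 records:
  Pat Taylor: {city: Seoul, department: Finance} <-- MATCH
  Karl Taylor: {city: New York, department: Operations}
  Dave Moore: {city: Seoul, department: Sales}
  Dave Jackson: {city: Seoul, department: Finance} <-- MATCH
  Ivan Wilson: {city: Oslo, department: HR}
  Karl Jones: {city: Vienna, department: Design}
  Quinn Jones: {city: Mumbai, department: Legal}

Matches: ["Pat Taylor", "Dave Jackson"]

["Pat Taylor", "Dave Jackson"]


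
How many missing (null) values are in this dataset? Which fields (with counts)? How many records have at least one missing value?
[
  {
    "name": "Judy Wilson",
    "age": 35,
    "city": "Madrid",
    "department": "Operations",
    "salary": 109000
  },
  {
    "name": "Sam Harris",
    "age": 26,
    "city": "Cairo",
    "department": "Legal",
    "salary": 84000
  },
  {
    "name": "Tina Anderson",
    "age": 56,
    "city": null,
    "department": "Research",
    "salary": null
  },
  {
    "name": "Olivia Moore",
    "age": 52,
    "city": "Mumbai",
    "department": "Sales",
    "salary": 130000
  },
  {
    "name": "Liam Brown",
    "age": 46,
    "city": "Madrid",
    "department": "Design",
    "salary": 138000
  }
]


Checking for missing (null) values in 5 records:

  Judy Wilson: complete
  Sam Harris: complete
  Tina Anderson: city, salary
  Olivia Moore: complete
  Liam Brown: complete

Per field:
  name: 0 missing
  age: 0 missing
  city: 1 missing
  department: 0 missing
  salary: 1 missing

Total missing values: 2
Records with any missing: 1

2 missing values (city: 1, salary: 1); 1 incomplete records


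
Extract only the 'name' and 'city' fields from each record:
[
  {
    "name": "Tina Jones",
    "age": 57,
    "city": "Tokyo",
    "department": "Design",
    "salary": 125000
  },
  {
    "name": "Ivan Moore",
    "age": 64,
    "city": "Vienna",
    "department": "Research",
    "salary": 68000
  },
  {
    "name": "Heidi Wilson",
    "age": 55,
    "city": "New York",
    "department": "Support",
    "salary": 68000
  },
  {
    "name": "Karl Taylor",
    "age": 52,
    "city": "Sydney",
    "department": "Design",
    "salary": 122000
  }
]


Original: 4 records with fields: name, age, city, department, salary
Keep: ['name', 'city']
Drop: ['age', 'department', 'salary']
Result: 4 records, 2 fields each

[
  {
    "name": "Tina Jones",
    "city": "Tokyo"
  },
  {
    "name": "Ivan Moore",
    "city": "Vienna"
  },
  {
    "name": "Heidi Wilson",
    "city": "New York"
  },
  {
    "name": "Karl Taylor",
    "city": "Sydney"
  }
]


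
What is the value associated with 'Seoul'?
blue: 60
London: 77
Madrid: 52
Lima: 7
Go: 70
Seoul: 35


Looking up key 'Seoul'
Value: 35

35


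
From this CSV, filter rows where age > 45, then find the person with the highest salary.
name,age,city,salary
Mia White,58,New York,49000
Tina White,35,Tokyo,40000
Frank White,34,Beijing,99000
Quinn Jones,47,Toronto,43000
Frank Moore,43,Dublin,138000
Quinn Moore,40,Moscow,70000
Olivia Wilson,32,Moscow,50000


Filter: age > 45
Sort by: salary (descending)

Filtered records (2):
  Mia White, age 58, salary $49000
  Quinn Jones, age 47, salary $43000

Highest salary: Mia White ($49000)

Mia White


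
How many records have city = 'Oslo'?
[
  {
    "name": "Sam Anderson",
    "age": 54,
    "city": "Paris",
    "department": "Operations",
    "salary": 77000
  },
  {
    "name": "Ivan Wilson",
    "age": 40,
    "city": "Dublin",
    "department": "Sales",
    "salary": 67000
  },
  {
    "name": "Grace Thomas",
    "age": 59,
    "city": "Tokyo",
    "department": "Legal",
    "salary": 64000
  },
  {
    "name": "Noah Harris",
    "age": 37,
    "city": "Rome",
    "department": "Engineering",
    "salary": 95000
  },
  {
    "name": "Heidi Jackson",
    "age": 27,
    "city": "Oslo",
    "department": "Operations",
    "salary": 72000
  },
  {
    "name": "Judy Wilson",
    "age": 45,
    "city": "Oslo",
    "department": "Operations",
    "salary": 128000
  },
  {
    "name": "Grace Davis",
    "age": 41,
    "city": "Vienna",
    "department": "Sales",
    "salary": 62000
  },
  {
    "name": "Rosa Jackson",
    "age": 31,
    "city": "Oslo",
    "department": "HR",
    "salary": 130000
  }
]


Data: 8 records
Condition: city = 'Oslo'

Checking each record:
  Sam Anderson: Paris
  Ivan Wilson: Dublin
  Grace Thomas: Tokyo
  Noah Harris: Rome
  Heidi Jackson: Oslo MATCH
  Judy Wilson: Oslo MATCH
  Grace Davis: Vienna
  Rosa Jackson: Oslo MATCH

Count: 3

3


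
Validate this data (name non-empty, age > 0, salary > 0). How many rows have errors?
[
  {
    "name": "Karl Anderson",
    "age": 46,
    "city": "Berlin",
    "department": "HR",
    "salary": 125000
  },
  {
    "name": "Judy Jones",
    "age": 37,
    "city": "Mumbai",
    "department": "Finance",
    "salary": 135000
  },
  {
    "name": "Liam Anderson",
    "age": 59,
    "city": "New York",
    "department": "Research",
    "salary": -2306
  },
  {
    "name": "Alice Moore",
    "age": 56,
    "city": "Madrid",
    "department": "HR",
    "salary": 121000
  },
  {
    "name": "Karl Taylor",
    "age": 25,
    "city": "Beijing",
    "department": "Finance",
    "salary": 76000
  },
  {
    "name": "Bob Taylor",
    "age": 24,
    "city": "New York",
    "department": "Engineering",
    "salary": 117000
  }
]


Validating 6 records:
Rules: name non-empty, age > 0, salary > 0

  Row 1 (Karl Anderson): OK
  Row 2 (Judy Jones): OK
  Row 3 (Liam Anderson): negative salary: -2306
  Row 4 (Alice Moore): OK
  Row 5 (Karl Taylor): OK
  Row 6 (Bob Taylor): OK

Total errors: 1

1 errors


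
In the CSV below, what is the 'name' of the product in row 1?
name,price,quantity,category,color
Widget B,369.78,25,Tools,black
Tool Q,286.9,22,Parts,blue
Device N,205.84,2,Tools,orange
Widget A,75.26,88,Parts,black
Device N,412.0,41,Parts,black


Query: Row 1 ('Widget B'), column 'name'
Value: Widget B

Widget B


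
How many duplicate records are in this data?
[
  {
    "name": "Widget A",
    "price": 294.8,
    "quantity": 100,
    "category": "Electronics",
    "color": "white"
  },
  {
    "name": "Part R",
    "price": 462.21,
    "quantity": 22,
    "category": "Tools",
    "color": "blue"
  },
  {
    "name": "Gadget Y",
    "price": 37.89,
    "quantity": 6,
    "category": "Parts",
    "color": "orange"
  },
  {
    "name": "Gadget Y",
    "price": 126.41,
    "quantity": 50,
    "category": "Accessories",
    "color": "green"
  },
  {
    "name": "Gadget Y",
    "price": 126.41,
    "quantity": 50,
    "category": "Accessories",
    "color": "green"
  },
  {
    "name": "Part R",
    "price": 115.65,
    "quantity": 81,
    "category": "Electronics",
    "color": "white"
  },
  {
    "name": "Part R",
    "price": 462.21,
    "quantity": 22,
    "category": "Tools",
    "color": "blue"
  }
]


Checking 7 records for duplicates:

  Row 1: Widget A ($294.8, qty 100)
  Row 2: Part R ($462.21, qty 22)
  Row 3: Gadget Y ($37.89, qty 6)
  Row 4: Gadget Y ($126.41, qty 50)
  Row 5: Gadget Y ($126.41, qty 50) <-- DUPLICATE
  Row 6: Part R ($115.65, qty 81)
  Row 7: Part R ($462.21, qty 22) <-- DUPLICATE

Duplicates found: 2
Unique records: 5

2 duplicates, 5 unique


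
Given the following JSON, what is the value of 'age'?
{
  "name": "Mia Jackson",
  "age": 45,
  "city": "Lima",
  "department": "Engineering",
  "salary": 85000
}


Looking up field 'age'
Value: 45

45


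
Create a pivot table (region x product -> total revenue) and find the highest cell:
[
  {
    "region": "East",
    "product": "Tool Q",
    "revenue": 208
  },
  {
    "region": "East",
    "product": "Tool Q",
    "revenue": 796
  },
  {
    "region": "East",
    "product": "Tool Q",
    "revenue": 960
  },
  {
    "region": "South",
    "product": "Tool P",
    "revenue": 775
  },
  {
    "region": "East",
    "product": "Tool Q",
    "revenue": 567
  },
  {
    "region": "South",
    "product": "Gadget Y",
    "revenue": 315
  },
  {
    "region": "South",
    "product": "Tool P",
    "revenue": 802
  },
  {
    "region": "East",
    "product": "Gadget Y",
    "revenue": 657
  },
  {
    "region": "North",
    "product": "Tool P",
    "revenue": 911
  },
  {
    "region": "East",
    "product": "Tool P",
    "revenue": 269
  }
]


Pivot: region (rows) x product (columns) -> total revenue

     Gadget Y      Tool P        Tool Q      
East           657           269          2531  
North            0           911             0  
South          315          1577             0  

Highest: East / Tool Q = $2531

East / Tool Q = $2531


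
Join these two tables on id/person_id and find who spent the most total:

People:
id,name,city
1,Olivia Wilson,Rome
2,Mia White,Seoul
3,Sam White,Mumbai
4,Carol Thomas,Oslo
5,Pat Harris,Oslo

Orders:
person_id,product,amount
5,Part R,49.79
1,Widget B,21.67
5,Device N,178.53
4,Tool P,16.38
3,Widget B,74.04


Join on: people.id = orders.person_id

Joined rows:
  Pat Harris (Oslo) bought Part R for $49.79
  Olivia Wilson (Rome) bought Widget B for $21.67
  Pat Harris (Oslo) bought Device N for $178.53
  Carol Thomas (Oslo) bought Tool P for $16.38
  Sam White (Mumbai) bought Widget B for $74.04

Total per person:
  Pat Harris: $228.32
  Sam White: $74.04
  Olivia Wilson: $21.67
  Carol Thomas: $16.38

Top spender: Pat Harris ($228.32)

Pat Harris ($228.32)


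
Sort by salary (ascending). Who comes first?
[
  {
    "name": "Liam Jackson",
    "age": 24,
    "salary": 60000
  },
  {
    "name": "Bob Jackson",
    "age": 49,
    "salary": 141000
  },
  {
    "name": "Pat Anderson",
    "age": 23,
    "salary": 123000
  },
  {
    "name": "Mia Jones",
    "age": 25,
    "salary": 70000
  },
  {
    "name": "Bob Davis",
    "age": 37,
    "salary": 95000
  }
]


Sort by: salary (ascending)

Sorted order:
  1. Liam Jackson (salary = 60000)
  2. Mia Jones (salary = 70000)
  3. Bob Davis (salary = 95000)
  4. Pat Anderson (salary = 123000)
  5. Bob Jackson (salary = 141000)

First: Liam Jackson

Liam Jackson


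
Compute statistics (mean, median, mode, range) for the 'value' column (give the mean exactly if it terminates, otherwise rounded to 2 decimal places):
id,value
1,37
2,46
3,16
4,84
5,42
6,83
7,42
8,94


Data: [37, 46, 16, 84, 42, 83, 42, 94]
Count: 8
Sum: 444
Mean: 444/8 = 55.5
Sorted: [16, 37, 42, 42, 46, 83, 84, 94]
Median: 44.0
Mode: 42 (2 times)
Range: 94 - 16 = 78
Min: 16, Max: 94

mean=55.5, median=44.0, mode=42, range=78


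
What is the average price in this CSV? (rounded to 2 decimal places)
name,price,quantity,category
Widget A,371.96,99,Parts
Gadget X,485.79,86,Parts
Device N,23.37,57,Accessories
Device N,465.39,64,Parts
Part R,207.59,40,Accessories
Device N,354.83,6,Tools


Computing average price:
Values: [371.96, 485.79, 23.37, 465.39, 207.59, 354.83]
Sum = 1908.93
Count = 6
Average = 1908.93/6 = 318.155 exactly -> 318.16 (rounded half-up to 2 decimal places)

318.16


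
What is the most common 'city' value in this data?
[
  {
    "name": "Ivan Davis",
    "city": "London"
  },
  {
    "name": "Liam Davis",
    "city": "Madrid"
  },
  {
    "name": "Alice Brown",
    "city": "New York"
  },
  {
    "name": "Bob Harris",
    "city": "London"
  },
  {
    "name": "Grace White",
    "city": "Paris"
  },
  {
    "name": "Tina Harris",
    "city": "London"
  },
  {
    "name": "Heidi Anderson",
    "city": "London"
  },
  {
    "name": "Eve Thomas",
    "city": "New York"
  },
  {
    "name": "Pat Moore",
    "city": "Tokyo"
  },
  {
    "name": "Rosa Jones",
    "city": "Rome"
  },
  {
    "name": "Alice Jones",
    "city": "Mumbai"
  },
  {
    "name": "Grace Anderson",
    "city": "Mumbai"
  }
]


Counting 'city' values across 12 records:

  London: 4 ####
  New York: 2 ##
  Mumbai: 2 ##
  Madrid: 1 #
  Paris: 1 #
  Tokyo: 1 #
  Rome: 1 #

Most common: London (4 times)

London (4 times)


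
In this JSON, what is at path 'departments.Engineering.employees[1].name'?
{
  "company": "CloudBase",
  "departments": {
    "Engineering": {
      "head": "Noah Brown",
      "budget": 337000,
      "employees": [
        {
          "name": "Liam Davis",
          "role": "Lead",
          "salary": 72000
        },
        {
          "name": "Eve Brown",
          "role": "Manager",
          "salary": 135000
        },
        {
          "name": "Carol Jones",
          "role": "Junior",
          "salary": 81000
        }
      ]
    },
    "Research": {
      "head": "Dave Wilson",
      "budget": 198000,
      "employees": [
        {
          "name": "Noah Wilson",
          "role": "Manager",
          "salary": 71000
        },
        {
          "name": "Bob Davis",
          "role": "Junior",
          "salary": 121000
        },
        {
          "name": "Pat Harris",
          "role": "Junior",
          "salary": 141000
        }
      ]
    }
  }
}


Path: departments.Engineering.employees[1].name

Navigate:
  -> departments
  -> Engineering
  -> employees[1].name = 'Eve Brown'

Eve Brown


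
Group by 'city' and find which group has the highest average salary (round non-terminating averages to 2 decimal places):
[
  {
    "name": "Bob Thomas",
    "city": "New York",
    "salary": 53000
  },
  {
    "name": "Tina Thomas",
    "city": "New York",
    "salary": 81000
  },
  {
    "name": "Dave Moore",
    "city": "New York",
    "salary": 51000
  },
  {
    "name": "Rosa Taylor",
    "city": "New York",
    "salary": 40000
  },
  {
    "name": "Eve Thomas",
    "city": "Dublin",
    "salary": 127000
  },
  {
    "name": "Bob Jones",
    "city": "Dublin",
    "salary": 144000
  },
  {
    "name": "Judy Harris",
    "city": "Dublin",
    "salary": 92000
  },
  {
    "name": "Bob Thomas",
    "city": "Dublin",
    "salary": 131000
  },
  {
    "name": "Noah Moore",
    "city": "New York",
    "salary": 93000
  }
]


Group by: city

Groups:
  Dublin: 4 people, avg salary = 494000/4 = $123500
  New York: 5 people, avg salary = 318000/5 = $63600

Highest average salary: Dublin ($123500)

Dublin ($123500)


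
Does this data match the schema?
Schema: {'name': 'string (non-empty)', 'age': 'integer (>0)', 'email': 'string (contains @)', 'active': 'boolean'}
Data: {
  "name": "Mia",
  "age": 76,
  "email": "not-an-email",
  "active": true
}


Validating each field against schema:
  name: OK (non-empty string)
  age: OK (positive integer)
  email: FAIL ("not-an-email" does not contain @)
  active: OK (boolean)

Result: INVALID (1 error: email)

INVALID (1 error: email)


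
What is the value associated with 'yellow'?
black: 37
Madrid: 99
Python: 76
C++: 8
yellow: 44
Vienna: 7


Looking up key 'yellow'
Value: 44

44


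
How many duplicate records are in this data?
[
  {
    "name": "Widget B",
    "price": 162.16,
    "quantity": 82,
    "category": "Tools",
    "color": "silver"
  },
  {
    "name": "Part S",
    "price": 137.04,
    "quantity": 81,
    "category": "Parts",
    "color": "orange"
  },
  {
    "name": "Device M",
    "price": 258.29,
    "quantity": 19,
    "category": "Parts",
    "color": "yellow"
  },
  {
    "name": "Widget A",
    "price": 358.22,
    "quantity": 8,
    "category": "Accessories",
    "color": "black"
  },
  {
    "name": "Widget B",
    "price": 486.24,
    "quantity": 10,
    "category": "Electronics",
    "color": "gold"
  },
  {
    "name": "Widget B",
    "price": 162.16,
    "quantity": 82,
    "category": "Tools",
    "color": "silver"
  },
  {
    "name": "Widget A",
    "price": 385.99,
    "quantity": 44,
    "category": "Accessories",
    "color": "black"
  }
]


Checking 7 records for duplicates:

  Row 1: Widget B ($162.16, qty 82)
  Row 2: Part S ($137.04, qty 81)
  Row 3: Device M ($258.29, qty 19)
  Row 4: Widget A ($358.22, qty 8)
  Row 5: Widget B ($486.24, qty 10)
  Row 6: Widget B ($162.16, qty 82) <-- DUPLICATE
  Row 7: Widget A ($385.99, qty 44)

Duplicates found: 1
Unique records: 6

1 duplicates, 6 unique


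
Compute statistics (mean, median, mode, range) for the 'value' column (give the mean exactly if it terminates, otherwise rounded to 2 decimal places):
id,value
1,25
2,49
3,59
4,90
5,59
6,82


Data: [25, 49, 59, 90, 59, 82]
Count: 6
Sum: 364
Mean: 364/6 ≈ 60.67 (rounded to 2 decimal places)
Sorted: [25, 49, 59, 59, 82, 90]
Median: 59.0
Mode: 59 (2 times)
Range: 90 - 25 = 65
Min: 25, Max: 90

mean≈60.67, median=59.0, mode=59, range=65


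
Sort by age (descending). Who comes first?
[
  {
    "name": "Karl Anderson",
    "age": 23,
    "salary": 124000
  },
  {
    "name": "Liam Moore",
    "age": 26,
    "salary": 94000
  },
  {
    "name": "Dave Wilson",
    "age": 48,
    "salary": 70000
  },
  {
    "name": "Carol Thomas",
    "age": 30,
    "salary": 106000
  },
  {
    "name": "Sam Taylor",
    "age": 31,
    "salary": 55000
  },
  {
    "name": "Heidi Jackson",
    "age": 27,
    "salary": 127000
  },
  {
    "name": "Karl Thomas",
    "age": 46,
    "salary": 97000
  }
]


Sort by: age (descending)

Sorted order:
  1. Dave Wilson (age = 48)
  2. Karl Thomas (age = 46)
  3. Sam Taylor (age = 31)
  4. Carol Thomas (age = 30)
  5. Heidi Jackson (age = 27)
  6. Liam Moore (age = 26)
  7. Karl Anderson (age = 23)

First: Dave Wilson

Dave Wilson


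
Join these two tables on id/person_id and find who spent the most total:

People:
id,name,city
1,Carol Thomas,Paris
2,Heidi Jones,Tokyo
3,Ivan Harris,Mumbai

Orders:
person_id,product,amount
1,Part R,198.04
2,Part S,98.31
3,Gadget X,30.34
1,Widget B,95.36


Join on: people.id = orders.person_id

Joined rows:
  Carol Thomas (Paris) bought Part R for $198.04
  Heidi Jones (Tokyo) bought Part S for $98.31
  Ivan Harris (Mumbai) bought Gadget X for $30.34
  Carol Thomas (Paris) bought Widget B for $95.36

Total per person:
  Carol Thomas: $293.40
  Heidi Jones: $98.31
  Ivan Harris: $30.34

Top spender: Carol Thomas ($293.40)

Carol Thomas ($293.40)


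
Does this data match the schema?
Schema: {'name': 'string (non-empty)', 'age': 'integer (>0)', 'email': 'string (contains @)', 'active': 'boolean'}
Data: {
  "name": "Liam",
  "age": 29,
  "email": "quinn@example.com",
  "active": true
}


Validating each field against schema:
  name: OK (non-empty string)
  age: OK (positive integer)
  email: OK (string with @)
  active: OK (boolean)

Result: VALID

VALID


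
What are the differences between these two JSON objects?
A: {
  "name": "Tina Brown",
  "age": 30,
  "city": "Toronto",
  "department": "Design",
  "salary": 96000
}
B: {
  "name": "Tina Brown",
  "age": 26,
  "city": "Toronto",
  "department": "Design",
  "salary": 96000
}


Comparing each field (in key order):
  name: same
  age: DIFFERENT
  city: same
  department: same
  salary: same
Differences:
  age: 30 -> 26

1 field(s) changed

1 change: age


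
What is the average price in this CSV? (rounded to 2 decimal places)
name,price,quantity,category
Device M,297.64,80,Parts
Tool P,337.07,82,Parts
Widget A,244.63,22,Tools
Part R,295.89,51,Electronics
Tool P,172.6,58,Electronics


Computing average price:
Values: [297.64, 337.07, 244.63, 295.89, 172.6]
Sum = 1347.83
Count = 5
Average = 1347.83/5 = 269.566 exactly -> 269.57 (rounded half-up to 2 decimal places)

269.57
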